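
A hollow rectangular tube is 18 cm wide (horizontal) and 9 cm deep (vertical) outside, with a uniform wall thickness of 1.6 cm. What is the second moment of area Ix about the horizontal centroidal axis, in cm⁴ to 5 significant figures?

Treat the section as a set of non-overlapping primitives; coordinates are from the bounding-box lower-left.
Outer rectangle: 18 × 9, A = 162 cm², y = 4.5 cm, Ī = 1093.5 cm⁴.
Inner void (subtracted): 14.8 × 5.8, A = 85.84 cm², y = 4.5 cm, Ī = 240.6381 cm⁴.
By symmetry the centroid is at mid-height, ȳ = 4.5 cm.
All pieces are centred on the horizontal centroidal axis, so I = ΣĪ (holes subtracted) = 852.8619 cm⁴.

Ix ≈ 852.86 cm⁴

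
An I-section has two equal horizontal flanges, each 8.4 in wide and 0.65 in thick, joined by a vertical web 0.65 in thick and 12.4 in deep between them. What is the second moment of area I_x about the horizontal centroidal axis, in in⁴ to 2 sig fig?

I_x ≈ 570 in⁴

Treat the section as a set of non-overlapping primitives; coordinates are from the bounding-box lower-left.
Bottom flange: 8.4 × 0.65, A = 5.46 in², y = 0.325 in, Ī = 0.1922 in⁴.
Web: 0.65 × 12.4, A = 8.06 in², y = 6.85 in, Ī = 103.3 in⁴.
Top flange: 8.4 × 0.65, A = 5.46 in², y = 13.38 in, Ī = 0.1922 in⁴.
By symmetry the centroid is at mid-height, ȳ = 6.85 in.
Transfer each piece to the horizontal centroidal axis using Ī + A·d² with d = y − 6.85:
  bottom flange: d = -6.525 in → contributes +232.7 in⁴
  web: d = 0 in → contributes +103.3 in⁴
  top flange: d = 6.525 in → contributes +232.7 in⁴
Total I = 568.6 in⁴.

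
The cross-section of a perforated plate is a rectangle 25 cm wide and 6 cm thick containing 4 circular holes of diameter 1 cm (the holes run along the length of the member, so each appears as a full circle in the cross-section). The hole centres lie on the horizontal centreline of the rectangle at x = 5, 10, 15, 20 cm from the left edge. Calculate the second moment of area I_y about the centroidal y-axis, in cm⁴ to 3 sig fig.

I_y ≈ 7710 cm⁴

Decompose the section into non-overlapping parts with the origin at the bottom-left of its bounding rectangle.
Plate: 25 × 6, A = 150 cm², x = 12.5 cm, Ī = 7812.5 cm⁴.
Hole 1 (subtracted): ⌀1, A = 0.7854 cm², x = 5 cm, Ī = 0.049087 cm⁴.
Hole 2 (subtracted): ⌀1, A = 0.7854 cm², x = 10 cm, Ī = 0.049087 cm⁴.
Hole 3 (subtracted): ⌀1, A = 0.7854 cm², x = 15 cm, Ī = 0.049087 cm⁴.
Hole 4 (subtracted): ⌀1, A = 0.7854 cm², x = 20 cm, Ī = 0.049087 cm⁴.
By symmetry the centroid is at mid-width, x̄ = 12.5 cm.
Transfer each piece to the centroidal y-axis using Ī + A·d² with d = x − 12.5:
  plate: d = 0 cm → contributes +7812.5 cm⁴
  hole 1: d = -7.5 cm → contributes −44.228 cm⁴
  hole 2: d = -2.5 cm → contributes −4.9578 cm⁴
  hole 3: d = 2.5 cm → contributes −4.9578 cm⁴
  hole 4: d = 7.5 cm → contributes −44.228 cm⁴
Total I = 7714.1 cm⁴.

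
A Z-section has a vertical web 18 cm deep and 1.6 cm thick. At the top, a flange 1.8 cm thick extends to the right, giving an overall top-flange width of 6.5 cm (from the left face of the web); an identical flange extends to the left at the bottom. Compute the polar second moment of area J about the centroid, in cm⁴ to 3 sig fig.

J ≈ 2170 cm⁴

Decompose the section into non-overlapping parts with the origin at the bottom-left of its bounding rectangle.
Web: 1.6 × 18, A = 28.8 cm², y = 9 cm, Ī = 777.6 cm⁴.
Top flange (beyond web): 4.9 × 1.8, A = 8.82 cm², y = 17.1 cm, Ī = 2.3814 cm⁴.
Bottom flange (beyond web): 4.9 × 1.8, A = 8.82 cm², y = 0.9 cm, Ī = 2.3814 cm⁴.
Centroid: ȳ = ΣA·y / ΣA = 9 cm.
Transfer each piece to the centroidal x-axis using Ī + A·d² with d = y − 9:
  web: d = 0 cm → contributes +777.6 cm⁴
  top flange (beyond web): d = 8.1 cm → contributes +581.06 cm⁴
  bottom flange (beyond web): d = -8.1 cm → contributes +581.06 cm⁴
Total I = 1939.7 cm⁴.
For the y-axis: x̄ = 5.7 cm.
Repeating about the centroidal y-axis gives I_y = 227.76 cm⁴.
Polar second moment: J = I_x + I_y = 2167.5 cm⁴.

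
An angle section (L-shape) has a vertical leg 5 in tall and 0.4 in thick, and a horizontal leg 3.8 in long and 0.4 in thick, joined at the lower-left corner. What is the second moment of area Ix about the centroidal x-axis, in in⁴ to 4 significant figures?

Decompose the section into non-overlapping parts with the origin at the bottom-left of its bounding rectangle.
Vertical leg: 0.4 × 5, A = 2 in², y = 2.5 in, Ī = 4.16667 in⁴.
Horizontal leg (remainder): 3.4 × 0.4, A = 1.36 in², y = 0.2 in, Ī = 0.0181333 in⁴.
Centroid: ȳ = ΣA·y / ΣA = 1.56905 in.
Transfer each piece to the centroidal x-axis using Ī + A·d² with d = y − 1.56905:
  vertical leg: d = 0.930952 in → contributes +5.90001 in⁴
  horizontal leg (remainder): d = -1.36905 in → contributes +2.56717 in⁴
Total I = 8.46718 in⁴.

Ix ≈ 8.467 in⁴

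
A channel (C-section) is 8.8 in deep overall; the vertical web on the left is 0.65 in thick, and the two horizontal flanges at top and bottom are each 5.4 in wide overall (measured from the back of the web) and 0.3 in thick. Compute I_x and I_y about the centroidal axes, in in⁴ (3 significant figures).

Treat the section as a set of non-overlapping primitives; coordinates are from the bounding-box lower-left.
Web: 0.65 × 8.8, A = 5.72 in², y = 4.4 in, Ī = 36.913 in⁴.
Top flange (beyond web): 4.75 × 0.3, A = 1.425 in², y = 8.65 in, Ī = 0.010688 in⁴.
Bottom flange (beyond web): 4.75 × 0.3, A = 1.425 in², y = 0.15 in, Ī = 0.010688 in⁴.
By symmetry the centroid is at mid-height, ȳ = 4.4 in.
Transfer each piece to the centroidal x-axis using Ī + A·d² with d = y − 4.4:
  web: d = 0 in → contributes +36.913 in⁴
  top flange (beyond web): d = 4.25 in → contributes +25.75 in⁴
  bottom flange (beyond web): d = -4.25 in → contributes +25.75 in⁴
Total I = 88.413 in⁴.
For the y-axis: x̄ = 1.2229 in.
Repeating about the centroidal y-axis gives I_y = 19.427 in⁴.

I_x ≈ 88.4 in⁴, I_y ≈ 19.4 in⁴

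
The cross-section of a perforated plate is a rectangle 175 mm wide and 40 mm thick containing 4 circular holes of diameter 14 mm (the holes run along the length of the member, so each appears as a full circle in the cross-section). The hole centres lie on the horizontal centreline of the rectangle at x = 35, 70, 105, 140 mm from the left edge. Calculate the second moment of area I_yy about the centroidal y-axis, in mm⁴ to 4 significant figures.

Break the section into simple shapes (no overlaps), measuring from the bottom-left corner of the bounding box.
Plate: 175 × 40, A = 7 000 mm², x = 87.5 mm, Ī = 17 864 583 mm⁴.
Hole 1 (subtracted): ⌀14, A = 153.938 mm², x = 35 mm, Ī = 1885.74 mm⁴.
Hole 2 (subtracted): ⌀14, A = 153.938 mm², x = 70 mm, Ī = 1885.74 mm⁴.
Hole 3 (subtracted): ⌀14, A = 153.938 mm², x = 105 mm, Ī = 1885.74 mm⁴.
Hole 4 (subtracted): ⌀14, A = 153.938 mm², x = 140 mm, Ī = 1885.74 mm⁴.
By symmetry the centroid is at mid-width, x̄ = 87.5 mm.
Transfer each piece to the centroidal y-axis using Ī + A·d² with d = x − 87.5:
  plate: d = 0 mm → contributes +17 864 583 mm⁴
  hole 1: d = -52.5 mm → contributes −426 177 mm⁴
  hole 2: d = -17.5 mm → contributes −49029.3 mm⁴
  hole 3: d = 17.5 mm → contributes −49029.3 mm⁴
  hole 4: d = 52.5 mm → contributes −426 177 mm⁴
Total I = 16 914 170 mm⁴.

I_yy ≈ 1.691 × 10⁷ mm⁴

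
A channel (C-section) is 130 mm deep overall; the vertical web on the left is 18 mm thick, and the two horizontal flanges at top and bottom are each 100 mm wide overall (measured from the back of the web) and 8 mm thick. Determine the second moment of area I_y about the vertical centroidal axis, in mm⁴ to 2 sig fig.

I_y ≈ 2.9 × 10⁶ mm⁴

Break the section into simple shapes (no overlaps), measuring from the bottom-left corner of the bounding box.
Web: 18 × 130, A = 2 340 mm², x = 9 mm, Ī = 63 180 mm⁴.
Top flange (beyond web): 82 × 8, A = 656 mm², x = 59 mm, Ī = 367 579 mm⁴.
Bottom flange (beyond web): 82 × 8, A = 656 mm², x = 59 mm, Ī = 367 579 mm⁴.
Centroid: x̄ = ΣA·x / ΣA = 26.96 mm.
Transfer each piece to the vertical centroidal axis using Ī + A·d² with d = x − 26.96:
  web: d = -17.96 mm → contributes +818 206 mm⁴
  top flange (beyond web): d = 32.04 mm → contributes +1 040 887 mm⁴
  bottom flange (beyond web): d = 32.04 mm → contributes +1 040 887 mm⁴
Total I = 2 899 980 mm⁴.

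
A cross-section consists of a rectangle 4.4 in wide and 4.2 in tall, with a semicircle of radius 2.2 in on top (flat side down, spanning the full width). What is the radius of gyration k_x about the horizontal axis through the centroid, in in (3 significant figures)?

k_x ≈ 1.74 in

Break the section into simple shapes (no overlaps), measuring from the bottom-left corner of the bounding box.
Rectangular body: 4.4 × 4.2, A = 18.48 in², y = 2.1 in, Ī = 27.166 in⁴.
Semicircular cap: semicircle r = 2.2, A = 7.6027 in², y = 5.1337 in, Ī = 2.5711 in⁴.
Centroid: ȳ = ΣA·y / ΣA = 2.9843 in.
Transfer each piece to the horizontal axis through the centroid using Ī + A·d² with d = y − 2.9843:
  rectangular body: d = -0.88428 in → contributes +41.616 in⁴
  semicircular cap: d = 2.1494 in → contributes +37.696 in⁴
Total I = 79.312 in⁴.
Radius of gyration: k = √(I/A) = √(79.312 / 26.083) = 1.7438 in.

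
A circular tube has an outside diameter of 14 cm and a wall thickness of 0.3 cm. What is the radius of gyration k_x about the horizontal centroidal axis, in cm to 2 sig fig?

k_x ≈ 4.8 cm

Split into non-overlapping primitives; take the origin at the lower-left of the bounding box.
Outer circle: ⌀14, A = 153.9 cm², y = 7 cm, Ī = 1 886 cm⁴.
Bore (subtracted): ⌀13.4, A = 141 cm², y = 7 cm, Ī = 1 583 cm⁴.
By symmetry the centroid is at mid-height, ȳ = 7 cm.
All pieces are centred on the horizontal centroidal axis, so I = ΣĪ (holes subtracted) = 303.1 cm⁴.
Radius of gyration: k = √(I/A) = √(303.1 / 12.91) = 4.845 cm.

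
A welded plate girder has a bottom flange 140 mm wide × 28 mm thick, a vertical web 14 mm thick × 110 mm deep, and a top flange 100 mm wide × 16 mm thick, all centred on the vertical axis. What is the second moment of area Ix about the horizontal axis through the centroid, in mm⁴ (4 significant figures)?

Break the section into simple shapes (no overlaps), measuring from the bottom-left corner of the bounding box.
Bottom plate: 140 × 28, A = 3 920 mm², y = 14 mm, Ī = 256 107 mm⁴.
Web plate: 14 × 110, A = 1 540 mm², y = 83 mm, Ī = 1 552 833 mm⁴.
Top plate: 100 × 16, A = 1 600 mm², y = 146 mm, Ī = 34133.3 mm⁴.
Centroid: ȳ = ΣA·y / ΣA = 58.966 mm.
Transfer each piece to the horizontal axis through the centroid using Ī + A·d² with d = y − 58.966:
  bottom plate: d = -44.966 mm → contributes +8 182 118 mm⁴
  web plate: d = 24.034 mm → contributes +2 442 388 mm⁴
  top plate: d = 87.034 mm → contributes +12 153 999 mm⁴
Total I = 22 778 505 mm⁴.

Ix ≈ 2.278 × 10⁷ mm⁴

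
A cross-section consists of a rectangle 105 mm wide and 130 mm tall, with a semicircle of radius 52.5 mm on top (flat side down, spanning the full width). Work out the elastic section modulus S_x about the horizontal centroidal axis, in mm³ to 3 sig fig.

Decompose the section into non-overlapping parts with the origin at the bottom-left of its bounding rectangle.
Rectangular body: 105 × 130, A = 13 650 mm², y = 65 mm, Ī = 19 223 750 mm⁴.
Semicircular cap: semicircle r = 52.5, A = 4329.5 mm², y = 152.28 mm, Ī = 833 814 mm⁴.
Centroid: ȳ = ΣA·y / ΣA = 86.018 mm.
Transfer each piece to the horizontal centroidal axis using Ī + A·d² with d = y − 86.018:
  rectangular body: d = -21.018 mm → contributes +25 253 515 mm⁴
  semicircular cap: d = 66.264 mm → contributes +19 844 357 mm⁴
Total I = 45 097 872 mm⁴.
Extreme fibre distance c = 96.482 mm; S = I/c = 467 421 mm³.

S_x ≈ 4.67 × 10⁵ mm³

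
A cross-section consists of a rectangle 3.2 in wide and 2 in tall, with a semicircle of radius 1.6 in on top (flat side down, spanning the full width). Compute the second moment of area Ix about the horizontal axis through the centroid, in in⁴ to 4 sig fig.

Split into non-overlapping primitives; take the origin at the lower-left of the bounding box.
Rectangular body: 3.2 × 2, A = 6.4 in², y = 1 in, Ī = 2.13333 in⁴.
Semicircular cap: semicircle r = 1.6, A = 4.02124 in², y = 2.67906 in, Ī = 0.719303 in⁴.
Centroid: ȳ = ΣA·y / ΣA = 1.6479 in.
Transfer each piece to the horizontal axis through the centroid using Ī + A·d² with d = y − 1.6479:
  rectangular body: d = -0.647899 in → contributes +4.81988 in⁴
  semicircular cap: d = 1.03116 in → contributes +4.99507 in⁴
Total I = 9.81495 in⁴.

Ix ≈ 9.815 in⁴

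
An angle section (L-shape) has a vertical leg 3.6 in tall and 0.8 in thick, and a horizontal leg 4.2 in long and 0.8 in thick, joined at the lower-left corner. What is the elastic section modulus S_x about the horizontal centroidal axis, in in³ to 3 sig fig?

S_x ≈ 2.42 in³

Split into non-overlapping primitives; take the origin at the lower-left of the bounding box.
Vertical leg: 0.8 × 3.6, A = 2.88 in², y = 1.8 in, Ī = 3.1104 in⁴.
Horizontal leg (remainder): 3.4 × 0.8, A = 2.72 in², y = 0.4 in, Ī = 0.14507 in⁴.
Centroid: ȳ = ΣA·y / ΣA = 1.12 in.
Transfer each piece to the horizontal centroidal axis using Ī + A·d² with d = y − 1.12:
  vertical leg: d = 0.68 in → contributes +4.4421 in⁴
  horizontal leg (remainder): d = -0.72 in → contributes +1.5551 in⁴
Total I = 5.9972 in⁴.
Extreme fibre distance c = 2.48 in; S = I/c = 2.4182 in³.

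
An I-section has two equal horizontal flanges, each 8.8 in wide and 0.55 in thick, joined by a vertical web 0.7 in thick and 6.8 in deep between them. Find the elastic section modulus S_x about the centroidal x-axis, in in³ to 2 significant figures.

Decompose the section into non-overlapping parts with the origin at the bottom-left of its bounding rectangle.
Bottom flange: 8.8 × 0.55, A = 4.84 in², y = 0.275 in, Ī = 0.122 in⁴.
Web: 0.7 × 6.8, A = 4.76 in², y = 3.95 in, Ī = 18.34 in⁴.
Top flange: 8.8 × 0.55, A = 4.84 in², y = 7.625 in, Ī = 0.122 in⁴.
By symmetry the centroid is at mid-height, ȳ = 3.95 in.
Transfer each piece to the centroidal x-axis using Ī + A·d² with d = y − 3.95:
  bottom flange: d = -3.675 in → contributes +65.49 in⁴
  web: d = 0 in → contributes +18.34 in⁴
  top flange: d = 3.675 in → contributes +65.49 in⁴
Total I = 149.3 in⁴.
Extreme fibre distance c = 3.95 in; S = I/c = 37.8 in³.

S_x ≈ 38 in³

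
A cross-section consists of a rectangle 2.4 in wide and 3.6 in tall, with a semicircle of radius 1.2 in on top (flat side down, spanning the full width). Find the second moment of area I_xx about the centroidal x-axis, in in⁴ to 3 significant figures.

Treat the section as a set of non-overlapping primitives; coordinates are from the bounding-box lower-left.
Rectangular body: 2.4 × 3.6, A = 8.64 in², y = 1.8 in, Ī = 9.3312 in⁴.
Semicircular cap: semicircle r = 1.2, A = 2.2619 in², y = 4.1093 in, Ī = 0.22759 in⁴.
Centroid: ȳ = ΣA·y / ΣA = 2.2791 in.
Transfer each piece to the centroidal x-axis using Ī + A·d² with d = y − 2.2791:
  rectangular body: d = -0.47913 in → contributes +11.315 in⁴
  semicircular cap: d = 1.8302 in → contributes +7.804 in⁴
Total I = 19.119 in⁴.

I_xx ≈ 19.1 in⁴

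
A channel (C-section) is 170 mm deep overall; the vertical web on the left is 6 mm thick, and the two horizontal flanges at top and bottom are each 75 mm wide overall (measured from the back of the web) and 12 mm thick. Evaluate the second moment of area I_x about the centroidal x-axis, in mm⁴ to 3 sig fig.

I_x ≈ 1.28 × 10⁷ mm⁴

Treat the section as a set of non-overlapping primitives; coordinates are from the bounding-box lower-left.
Web: 6 × 170, A = 1 020 mm², y = 85 mm, Ī = 2 456 500 mm⁴.
Top flange (beyond web): 69 × 12, A = 828 mm², y = 164 mm, Ī = 9 936 mm⁴.
Bottom flange (beyond web): 69 × 12, A = 828 mm², y = 6 mm, Ī = 9 936 mm⁴.
By symmetry the centroid is at mid-height, ȳ = 85 mm.
Transfer each piece to the centroidal x-axis using Ī + A·d² with d = y − 85:
  web: d = 0 mm → contributes +2 456 500 mm⁴
  top flange (beyond web): d = 79 mm → contributes +5 177 484 mm⁴
  bottom flange (beyond web): d = -79 mm → contributes +5 177 484 mm⁴
Total I = 12 811 468 mm⁴.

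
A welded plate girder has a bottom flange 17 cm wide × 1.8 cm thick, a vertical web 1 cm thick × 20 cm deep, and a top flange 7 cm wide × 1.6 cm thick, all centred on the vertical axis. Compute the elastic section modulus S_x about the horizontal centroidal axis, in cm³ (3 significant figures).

S_x ≈ 325 cm³

Split into non-overlapping primitives; take the origin at the lower-left of the bounding box.
Bottom plate: 17 × 1.8, A = 30.6 cm², y = 0.9 cm, Ī = 8.262 cm⁴.
Web plate: 1 × 20, A = 20 cm², y = 11.8 cm, Ī = 666.67 cm⁴.
Top plate: 7 × 1.6, A = 11.2 cm², y = 22.6 cm, Ī = 2.3893 cm⁴.
Centroid: ȳ = ΣA·y / ΣA = 8.3602 cm.
Transfer each piece to the horizontal centroidal axis using Ī + A·d² with d = y − 8.3602:
  bottom plate: d = -7.4602 cm → contributes +1711.3 cm⁴
  web plate: d = 3.4398 cm → contributes +903.31 cm⁴
  top plate: d = 14.24 cm → contributes +2273.4 cm⁴
Total I = 4 888 cm⁴.
Extreme fibre distance c = 15.04 cm; S = I/c = 325.01 cm³.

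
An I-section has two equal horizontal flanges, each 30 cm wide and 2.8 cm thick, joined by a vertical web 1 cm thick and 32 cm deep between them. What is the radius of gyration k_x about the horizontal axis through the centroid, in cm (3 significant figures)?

k_x ≈ 16.4 cm

Split into non-overlapping primitives; take the origin at the lower-left of the bounding box.
Bottom flange: 30 × 2.8, A = 84 cm², y = 1.4 cm, Ī = 54.88 cm⁴.
Web: 1 × 32, A = 32 cm², y = 18.8 cm, Ī = 2730.7 cm⁴.
Top flange: 30 × 2.8, A = 84 cm², y = 36.2 cm, Ī = 54.88 cm⁴.
By symmetry the centroid is at mid-height, ȳ = 18.8 cm.
Transfer each piece to the horizontal axis through the centroid using Ī + A·d² with d = y − 18.8:
  bottom flange: d = -17.4 cm → contributes +25 487 cm⁴
  web: d = 0 cm → contributes +2730.7 cm⁴
  top flange: d = 17.4 cm → contributes +25 487 cm⁴
Total I = 53 704 cm⁴.
Radius of gyration: k = √(I/A) = √(53 704 / 200) = 16.387 cm.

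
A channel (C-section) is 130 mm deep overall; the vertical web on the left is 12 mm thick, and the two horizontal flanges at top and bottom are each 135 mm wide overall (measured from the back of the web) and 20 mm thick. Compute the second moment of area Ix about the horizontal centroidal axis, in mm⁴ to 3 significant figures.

Ix ≈ 1.72 × 10⁷ mm⁴

Decompose the section into non-overlapping parts with the origin at the bottom-left of its bounding rectangle.
Web: 12 × 130, A = 1 560 mm², y = 65 mm, Ī = 2 197 000 mm⁴.
Top flange (beyond web): 123 × 20, A = 2 460 mm², y = 120 mm, Ī = 82 000 mm⁴.
Bottom flange (beyond web): 123 × 20, A = 2 460 mm², y = 10 mm, Ī = 82 000 mm⁴.
By symmetry the centroid is at mid-height, ȳ = 65 mm.
Transfer each piece to the horizontal centroidal axis using Ī + A·d² with d = y − 65:
  web: d = 0 mm → contributes +2 197 000 mm⁴
  top flange (beyond web): d = 55 mm → contributes +7 523 500 mm⁴
  bottom flange (beyond web): d = -55 mm → contributes +7 523 500 mm⁴
Total I = 17 244 000 mm⁴.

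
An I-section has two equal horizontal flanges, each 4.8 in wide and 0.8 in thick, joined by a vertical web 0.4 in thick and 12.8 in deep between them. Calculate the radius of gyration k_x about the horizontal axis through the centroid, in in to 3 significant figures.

Decompose the section into non-overlapping parts with the origin at the bottom-left of its bounding rectangle.
Bottom flange: 4.8 × 0.8, A = 3.84 in², y = 0.4 in, Ī = 0.2048 in⁴.
Web: 0.4 × 12.8, A = 5.12 in², y = 7.2 in, Ī = 69.905 in⁴.
Top flange: 4.8 × 0.8, A = 3.84 in², y = 14 in, Ī = 0.2048 in⁴.
By symmetry the centroid is at mid-height, ȳ = 7.2 in.
Transfer each piece to the horizontal axis through the centroid using Ī + A·d² with d = y − 7.2:
  bottom flange: d = -6.8 in → contributes +177.77 in⁴
  web: d = 0 in → contributes +69.905 in⁴
  top flange: d = 6.8 in → contributes +177.77 in⁴
Total I = 425.44 in⁴.
Radius of gyration: k = √(I/A) = √(425.44 / 12.8) = 5.7652 in.

k_x ≈ 5.77 in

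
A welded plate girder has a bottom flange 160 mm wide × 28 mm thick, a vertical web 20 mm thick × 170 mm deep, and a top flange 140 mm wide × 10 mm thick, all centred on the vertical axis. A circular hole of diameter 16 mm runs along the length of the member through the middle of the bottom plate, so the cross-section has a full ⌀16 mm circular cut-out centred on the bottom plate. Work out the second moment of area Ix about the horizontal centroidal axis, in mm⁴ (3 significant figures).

Split into non-overlapping primitives; take the origin at the lower-left of the bounding box.
Bottom plate: 160 × 28, A = 4 480 mm², y = 14 mm, Ī = 292 693 mm⁴.
Web plate: 20 × 170, A = 3 400 mm², y = 113 mm, Ī = 8 188 333 mm⁴.
Top plate: 140 × 10, A = 1 400 mm², y = 203 mm, Ī = 11 667 mm⁴.
Hole (subtracted): ⌀16, A = 201.06 mm², y = 14 mm, Ī = 3 217 mm⁴.
Centroid: ȳ = ΣA·y / ΣA = 80.219 mm.
Transfer each piece to the horizontal centroidal axis using Ī + A·d² with d = y − 80.219:
  bottom plate: d = -66.219 mm → contributes +19 937 414 mm⁴
  web plate: d = 32.781 mm → contributes +11 841 909 mm⁴
  top plate: d = 122.78 mm → contributes +21 116 842 mm⁴
  hole: d = -66.219 mm → contributes −884 870 mm⁴
Total I = 52 011 294 mm⁴.

Ix ≈ 5.20 × 10⁷ mm⁴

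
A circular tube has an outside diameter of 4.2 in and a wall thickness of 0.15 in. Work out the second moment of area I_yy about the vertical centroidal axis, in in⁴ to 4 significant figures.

Decompose the section into non-overlapping parts with the origin at the bottom-left of its bounding rectangle.
Outer circle: ⌀4.2, A = 13.8544 in², x = 2.1 in, Ī = 15.2745 in⁴.
Bore (subtracted): ⌀3.9, A = 11.9459 in², x = 2.1 in, Ī = 11.3561 in⁴.
By symmetry the centroid is at mid-width, x̄ = 2.1 in.
All pieces are centred on the vertical centroidal axis, so I = ΣĪ (holes subtracted) = 3.91843 in⁴.

I_yy ≈ 3.918 in⁴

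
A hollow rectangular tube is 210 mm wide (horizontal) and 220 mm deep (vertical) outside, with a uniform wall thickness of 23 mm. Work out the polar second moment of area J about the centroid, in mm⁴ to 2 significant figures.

Split into non-overlapping primitives; take the origin at the lower-left of the bounding box.
Outer rectangle: 210 × 220, A = 46 200 mm², y = 110 mm, Ī = 186 340 000 mm⁴.
Inner void (subtracted): 164 × 174, A = 28 536 mm², y = 110 mm, Ī = 71 996 328 mm⁴.
By symmetry the centroid is at mid-height, ȳ = 110 mm.
All pieces are centred on the centroidal x-axis, so I = ΣĪ (holes subtracted) = 114 343 672 mm⁴.
Repeating about the centroidal y-axis gives I_y = 105 826 312 mm⁴.
Polar second moment: J = I_x + I_y = 220 169 984 mm⁴.

J ≈ 2.2 × 10⁸ mm⁴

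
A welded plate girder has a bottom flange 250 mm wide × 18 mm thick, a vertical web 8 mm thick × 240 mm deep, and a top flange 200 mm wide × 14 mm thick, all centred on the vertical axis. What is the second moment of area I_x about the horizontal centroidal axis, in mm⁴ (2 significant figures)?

I_x ≈ 1.2 × 10⁸ mm⁴

Break the section into simple shapes (no overlaps), measuring from the bottom-left corner of the bounding box.
Bottom plate: 250 × 18, A = 4 500 mm², y = 9 mm, Ī = 121 500 mm⁴.
Web plate: 8 × 240, A = 1 920 mm², y = 138 mm, Ī = 9 216 000 mm⁴.
Top plate: 200 × 14, A = 2 800 mm², y = 265 mm, Ī = 45 733 mm⁴.
Centroid: ȳ = ΣA·y / ΣA = 113.6 mm.
Transfer each piece to the horizontal centroidal axis using Ī + A·d² with d = y − 113.6:
  bottom plate: d = -104.6 mm → contributes +49 363 663 mm⁴
  web plate: d = 24.39 mm → contributes +10 358 400 mm⁴
  top plate: d = 151.4 mm → contributes +64 220 968 mm⁴
Total I = 123 943 032 mm⁴.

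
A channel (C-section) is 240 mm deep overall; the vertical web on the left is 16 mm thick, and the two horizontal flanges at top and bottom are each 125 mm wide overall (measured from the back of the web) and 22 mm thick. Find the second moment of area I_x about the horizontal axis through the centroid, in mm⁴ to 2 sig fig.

I_x ≈ 7.6 × 10⁷ mm⁴

Break the section into simple shapes (no overlaps), measuring from the bottom-left corner of the bounding box.
Web: 16 × 240, A = 3 840 mm², y = 120 mm, Ī = 18 432 000 mm⁴.
Top flange (beyond web): 109 × 22, A = 2 398 mm², y = 229 mm, Ī = 96 719 mm⁴.
Bottom flange (beyond web): 109 × 22, A = 2 398 mm², y = 11 mm, Ī = 96 719 mm⁴.
By symmetry the centroid is at mid-height, ȳ = 120 mm.
Transfer each piece to the horizontal axis through the centroid using Ī + A·d² with d = y − 120:
  web: d = 0 mm → contributes +18 432 000 mm⁴
  top flange (beyond web): d = 109 mm → contributes +28 587 357 mm⁴
  bottom flange (beyond web): d = -109 mm → contributes +28 587 357 mm⁴
Total I = 75 606 715 mm⁴.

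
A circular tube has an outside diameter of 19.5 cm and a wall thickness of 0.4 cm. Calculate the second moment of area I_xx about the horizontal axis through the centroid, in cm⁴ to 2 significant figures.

Decompose the section into non-overlapping parts with the origin at the bottom-left of its bounding rectangle.
Outer circle: ⌀19.5, A = 298.6 cm², y = 9.75 cm, Ī = 7 098 cm⁴.
Bore (subtracted): ⌀18.7, A = 274.6 cm², y = 9.75 cm, Ī = 6 003 cm⁴.
By symmetry the centroid is at mid-height, ȳ = 9.75 cm.
All pieces are centred on the horizontal axis through the centroid, so I = ΣĪ (holes subtracted) = 1 095 cm⁴.

I_xx ≈ 1100 cm⁴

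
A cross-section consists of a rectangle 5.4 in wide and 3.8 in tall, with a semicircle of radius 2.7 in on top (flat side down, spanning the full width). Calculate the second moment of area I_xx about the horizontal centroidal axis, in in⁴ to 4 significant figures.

I_xx ≈ 98.71 in⁴

Break the section into simple shapes (no overlaps), measuring from the bottom-left corner of the bounding box.
Rectangular body: 5.4 × 3.8, A = 20.52 in², y = 1.9 in, Ī = 24.6924 in⁴.
Semicircular cap: semicircle r = 2.7, A = 11.4511 in², y = 4.94592 in, Ī = 5.83293 in⁴.
Centroid: ȳ = ΣA·y / ΣA = 2.99096 in.
Transfer each piece to the horizontal centroidal axis using Ī + A·d² with d = y − 2.99096:
  rectangular body: d = -1.09096 in → contributes +49.115 in⁴
  semicircular cap: d = 1.95496 in → contributes +49.5975 in⁴
Total I = 98.7125 in⁴.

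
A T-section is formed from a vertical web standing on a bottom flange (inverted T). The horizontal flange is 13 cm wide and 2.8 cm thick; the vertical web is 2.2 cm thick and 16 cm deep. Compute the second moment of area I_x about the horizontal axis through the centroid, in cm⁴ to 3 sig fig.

Decompose the section into non-overlapping parts with the origin at the bottom-left of its bounding rectangle.
Flange: 13 × 2.8, A = 36.4 cm², y = 1.4 cm, Ī = 23.781 cm⁴.
Web: 2.2 × 16, A = 35.2 cm², y = 10.8 cm, Ī = 750.93 cm⁴.
Centroid: ȳ = ΣA·y / ΣA = 6.0212 cm.
Transfer each piece to the horizontal axis through the centroid using Ī + A·d² with d = y − 6.0212:
  flange: d = -4.6212 cm → contributes +801.13 cm⁴
  web: d = 4.7788 cm → contributes +1554.8 cm⁴
Total I = 2355.9 cm⁴.

I_x ≈ 2360 cm⁴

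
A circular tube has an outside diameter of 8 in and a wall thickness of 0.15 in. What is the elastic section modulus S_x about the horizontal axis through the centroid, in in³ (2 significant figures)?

Split into non-overlapping primitives; take the origin at the lower-left of the bounding box.
Outer circle: ⌀8, A = 50.27 in², y = 4 in, Ī = 201.1 in⁴.
Bore (subtracted): ⌀7.7, A = 46.57 in², y = 4 in, Ī = 172.6 in⁴.
By symmetry the centroid is at mid-height, ȳ = 4 in.
All pieces are centred on the horizontal axis through the centroid, so I = ΣĪ (holes subtracted) = 28.5 in⁴.
Extreme fibre distance c = 4 in; S = I/c = 7.126 in³.

S_x ≈ 7.1 in³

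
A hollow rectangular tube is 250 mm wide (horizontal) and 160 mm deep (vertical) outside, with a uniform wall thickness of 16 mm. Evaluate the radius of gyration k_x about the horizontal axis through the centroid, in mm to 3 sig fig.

k_x ≈ 62.5 mm

Treat the section as a set of non-overlapping primitives; coordinates are from the bounding-box lower-left.
Outer rectangle: 250 × 160, A = 40 000 mm², y = 80 mm, Ī = 85 333 333 mm⁴.
Inner void (subtracted): 218 × 128, A = 27 904 mm², y = 80 mm, Ī = 38 098 261 mm⁴.
By symmetry the centroid is at mid-height, ȳ = 80 mm.
All pieces are centred on the horizontal axis through the centroid, so I = ΣĪ (holes subtracted) = 47 235 072 mm⁴.
Radius of gyration: k = √(I/A) = √(47 235 072 / 12 096) = 62.49 mm.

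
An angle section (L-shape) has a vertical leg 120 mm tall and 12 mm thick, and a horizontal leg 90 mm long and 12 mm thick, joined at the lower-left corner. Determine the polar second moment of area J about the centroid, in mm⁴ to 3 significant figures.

Split into non-overlapping primitives; take the origin at the lower-left of the bounding box.
Vertical leg: 12 × 120, A = 1 440 mm², y = 60 mm, Ī = 1 728 000 mm⁴.
Horizontal leg (remainder): 78 × 12, A = 936 mm², y = 6 mm, Ī = 11 232 mm⁴.
Centroid: ȳ = ΣA·y / ΣA = 38.727 mm.
Transfer each piece to the centroidal x-axis using Ī + A·d² with d = y − 38.727:
  vertical leg: d = 21.273 mm → contributes +2 379 642 mm⁴
  horizontal leg (remainder): d = -32.727 mm → contributes +1 013 758 mm⁴
Total I = 3 393 399 mm⁴.
For the y-axis: x̄ = 23.727 mm.
Repeating about the centroidal y-axis gives I_y = 1 640 559 mm⁴.
Polar second moment: J = I_x + I_y = 5 033 959 mm⁴.

J ≈ 5.03 × 10⁶ mm⁴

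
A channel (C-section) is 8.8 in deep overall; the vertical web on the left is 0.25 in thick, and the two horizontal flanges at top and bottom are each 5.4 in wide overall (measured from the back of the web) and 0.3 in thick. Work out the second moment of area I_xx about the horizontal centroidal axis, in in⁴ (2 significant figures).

I_xx ≈ 70 in⁴

Split into non-overlapping primitives; take the origin at the lower-left of the bounding box.
Web: 0.25 × 8.8, A = 2.2 in², y = 4.4 in, Ī = 14.2 in⁴.
Top flange (beyond web): 5.15 × 0.3, A = 1.545 in², y = 8.65 in, Ī = 0.01159 in⁴.
Bottom flange (beyond web): 5.15 × 0.3, A = 1.545 in², y = 0.15 in, Ī = 0.01159 in⁴.
By symmetry the centroid is at mid-height, ȳ = 4.4 in.
Transfer each piece to the horizontal centroidal axis using Ī + A·d² with d = y − 4.4:
  web: d = 0 in → contributes +14.2 in⁴
  top flange (beyond web): d = 4.25 in → contributes +27.92 in⁴
  bottom flange (beyond web): d = -4.25 in → contributes +27.92 in⁴
Total I = 70.03 in⁴.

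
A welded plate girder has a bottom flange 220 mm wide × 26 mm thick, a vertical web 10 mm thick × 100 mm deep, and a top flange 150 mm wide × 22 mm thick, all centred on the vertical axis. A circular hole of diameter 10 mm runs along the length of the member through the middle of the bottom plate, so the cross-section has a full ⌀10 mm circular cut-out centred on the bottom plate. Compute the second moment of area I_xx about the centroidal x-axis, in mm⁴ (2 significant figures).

Split into non-overlapping primitives; take the origin at the lower-left of the bounding box.
Bottom plate: 220 × 26, A = 5 720 mm², y = 13 mm, Ī = 322 227 mm⁴.
Web plate: 10 × 100, A = 1 000 mm², y = 76 mm, Ī = 833 333 mm⁴.
Top plate: 150 × 22, A = 3 300 mm², y = 137 mm, Ī = 133 100 mm⁴.
Hole (subtracted): ⌀10, A = 78.54 mm², y = 13 mm, Ī = 490.9 mm⁴.
Centroid: ȳ = ΣA·y / ΣA = 60.5 mm.
Transfer each piece to the centroidal x-axis using Ī + A·d² with d = y − 60.5:
  bottom plate: d = -47.5 mm → contributes +13 226 919 mm⁴
  web plate: d = 15.5 mm → contributes +1 073 644 mm⁴
  top plate: d = 76.5 mm → contributes +19 446 508 mm⁴
  hole: d = -47.5 mm → contributes −177 682 mm⁴
Total I = 33 569 389 mm⁴.

I_xx ≈ 3.4 × 10⁷ mm⁴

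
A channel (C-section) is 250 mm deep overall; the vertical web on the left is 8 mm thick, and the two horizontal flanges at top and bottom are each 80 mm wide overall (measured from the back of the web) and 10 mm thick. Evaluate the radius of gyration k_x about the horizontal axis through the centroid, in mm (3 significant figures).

Treat the section as a set of non-overlapping primitives; coordinates are from the bounding-box lower-left.
Web: 8 × 250, A = 2 000 mm², y = 125 mm, Ī = 10 416 667 mm⁴.
Top flange (beyond web): 72 × 10, A = 720 mm², y = 245 mm, Ī = 6 000 mm⁴.
Bottom flange (beyond web): 72 × 10, A = 720 mm², y = 5 mm, Ī = 6 000 mm⁴.
By symmetry the centroid is at mid-height, ȳ = 125 mm.
Transfer each piece to the horizontal axis through the centroid using Ī + A·d² with d = y − 125:
  web: d = 0 mm → contributes +10 416 667 mm⁴
  top flange (beyond web): d = 120 mm → contributes +10 374 000 mm⁴
  bottom flange (beyond web): d = -120 mm → contributes +10 374 000 mm⁴
Total I = 31 164 667 mm⁴.
Radius of gyration: k = √(I/A) = √(31 164 667 / 3 440) = 95.181 mm.

k_x ≈ 95.2 mm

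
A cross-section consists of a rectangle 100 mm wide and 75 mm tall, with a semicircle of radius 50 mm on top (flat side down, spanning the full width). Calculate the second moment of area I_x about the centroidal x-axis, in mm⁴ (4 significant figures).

I_x ≈ 1.309 × 10⁷ mm⁴

Treat the section as a set of non-overlapping primitives; coordinates are from the bounding-box lower-left.
Rectangular body: 100 × 75, A = 7 500 mm², y = 37.5 mm, Ī = 3 515 625 mm⁴.
Semicircular cap: semicircle r = 50, A = 3926.99 mm², y = 96.2207 mm, Ī = 685 981 mm⁴.
Centroid: ȳ = ΣA·y / ΣA = 57.6799 mm.
Transfer each piece to the centroidal x-axis using Ī + A·d² with d = y − 57.6799:
  rectangular body: d = -20.1799 mm → contributes +6 569 837 mm⁴
  semicircular cap: d = 38.5408 mm → contributes +6 519 095 mm⁴
Total I = 13 088 932 mm⁴.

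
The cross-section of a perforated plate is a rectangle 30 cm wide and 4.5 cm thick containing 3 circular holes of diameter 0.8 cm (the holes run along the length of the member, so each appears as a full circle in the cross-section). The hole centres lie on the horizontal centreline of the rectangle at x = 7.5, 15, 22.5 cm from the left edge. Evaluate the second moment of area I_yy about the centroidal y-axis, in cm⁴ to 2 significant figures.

I_yy ≈ 1.0 × 10⁴ cm⁴

Split into non-overlapping primitives; take the origin at the lower-left of the bounding box.
Plate: 30 × 4.5, A = 135 cm², x = 15 cm, Ī = 10 125 cm⁴.
Hole 1 (subtracted): ⌀0.8, A = 0.5027 cm², x = 7.5 cm, Ī = 0.02011 cm⁴.
Hole 2 (subtracted): ⌀0.8, A = 0.5027 cm², x = 15 cm, Ī = 0.02011 cm⁴.
Hole 3 (subtracted): ⌀0.8, A = 0.5027 cm², x = 22.5 cm, Ī = 0.02011 cm⁴.
By symmetry the centroid is at mid-width, x̄ = 15 cm.
Transfer each piece to the centroidal y-axis using Ī + A·d² with d = x − 15:
  plate: d = 0 cm → contributes +10 125 cm⁴
  hole 1: d = -7.5 cm → contributes −28.29 cm⁴
  hole 2: d = 0 cm → contributes −0.02011 cm⁴
  hole 3: d = 7.5 cm → contributes −28.29 cm⁴
Total I = 10 068 cm⁴.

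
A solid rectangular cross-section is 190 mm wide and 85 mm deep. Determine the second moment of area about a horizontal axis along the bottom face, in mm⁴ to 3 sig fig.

The section: 190 × 85, A = 16 150 mm², y = 42.5 mm, Ī = 9 723 646 mm⁴.
Transfer it to the bottom edge using Ī + A·d² with d = y − 0:
  the section: d = 42.5 mm → contributes +38 894 583 mm⁴
Total I = 38 894 583 mm⁴.

I_base ≈ 3.89 × 10⁷ mm⁴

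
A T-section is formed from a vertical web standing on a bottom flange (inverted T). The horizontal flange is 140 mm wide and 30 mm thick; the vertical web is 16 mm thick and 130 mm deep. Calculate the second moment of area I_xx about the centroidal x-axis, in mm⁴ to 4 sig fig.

I_xx ≈ 1.215 × 10⁷ mm⁴

Decompose the section into non-overlapping parts with the origin at the bottom-left of its bounding rectangle.
Flange: 140 × 30, A = 4 200 mm², y = 15 mm, Ī = 315 000 mm⁴.
Web: 16 × 130, A = 2 080 mm², y = 95 mm, Ī = 2 929 333 mm⁴.
Centroid: ȳ = ΣA·y / ΣA = 41.4968 mm.
Transfer each piece to the centroidal x-axis using Ī + A·d² with d = y − 41.4968:
  flange: d = -26.4968 mm → contributes +3 263 741 mm⁴
  web: d = 53.5032 mm → contributes +8 883 522 mm⁴
Total I = 12 147 263 mm⁴.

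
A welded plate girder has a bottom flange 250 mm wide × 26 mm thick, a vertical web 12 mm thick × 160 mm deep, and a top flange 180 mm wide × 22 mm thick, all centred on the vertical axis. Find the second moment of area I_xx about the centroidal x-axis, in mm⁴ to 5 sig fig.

I_xx ≈ 8.8819 × 10⁷ mm⁴

Treat the section as a set of non-overlapping primitives; coordinates are from the bounding-box lower-left.
Bottom plate: 250 × 26, A = 6 500 mm², y = 13 mm, Ī = 366166.7 mm⁴.
Web plate: 12 × 160, A = 1 920 mm², y = 106 mm, Ī = 4 096 000 mm⁴.
Top plate: 180 × 22, A = 3 960 mm², y = 197 mm, Ī = 159 720 mm⁴.
Centroid: ȳ = ΣA·y / ΣA = 86.27948 mm.
Transfer each piece to the centroidal x-axis using Ī + A·d² with d = y − 86.27948:
  bottom plate: d = -73.27948 mm → contributes +35 270 404 mm⁴
  web plate: d = 19.72052 mm → contributes +4 842 686 mm⁴
  top plate: d = 110.7205 mm → contributes +48 705 490 mm⁴
Total I = 88 818 580 mm⁴.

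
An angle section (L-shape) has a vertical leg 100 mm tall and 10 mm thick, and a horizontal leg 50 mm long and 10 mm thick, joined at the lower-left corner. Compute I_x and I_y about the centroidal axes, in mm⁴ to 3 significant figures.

I_x ≈ 1.42 × 10⁶ mm⁴, I_y ≈ 2.40 × 10⁵ mm⁴

Break the section into simple shapes (no overlaps), measuring from the bottom-left corner of the bounding box.
Vertical leg: 10 × 100, A = 1 000 mm², y = 50 mm, Ī = 833 333 mm⁴.
Horizontal leg (remainder): 40 × 10, A = 400 mm², y = 5 mm, Ī = 3333.3 mm⁴.
Centroid: ȳ = ΣA·y / ΣA = 37.143 mm.
Transfer each piece to the centroidal x-axis using Ī + A·d² with d = y − 37.143:
  vertical leg: d = 12.857 mm → contributes +998 639 mm⁴
  horizontal leg (remainder): d = -32.143 mm → contributes +416 599 mm⁴
Total I = 1 415 238 mm⁴.
For the y-axis: x̄ = 12.143 mm.
Repeating about the centroidal y-axis gives I_y = 240 238 mm⁴.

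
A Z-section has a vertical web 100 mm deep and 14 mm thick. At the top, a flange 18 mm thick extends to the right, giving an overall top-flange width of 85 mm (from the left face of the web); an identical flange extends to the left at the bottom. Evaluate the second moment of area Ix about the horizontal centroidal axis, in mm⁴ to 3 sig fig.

Treat the section as a set of non-overlapping primitives; coordinates are from the bounding-box lower-left.
Web: 14 × 100, A = 1 400 mm², y = 50 mm, Ī = 1 166 667 mm⁴.
Top flange (beyond web): 71 × 18, A = 1 278 mm², y = 91 mm, Ī = 34 506 mm⁴.
Bottom flange (beyond web): 71 × 18, A = 1 278 mm², y = 9 mm, Ī = 34 506 mm⁴.
Centroid: ȳ = ΣA·y / ΣA = 50 mm.
Transfer each piece to the horizontal centroidal axis using Ī + A·d² with d = y − 50:
  web: d = 0 mm → contributes +1 166 667 mm⁴
  top flange (beyond web): d = 41 mm → contributes +2 182 824 mm⁴
  bottom flange (beyond web): d = -41 mm → contributes +2 182 824 mm⁴
Total I = 5 532 315 mm⁴.

Ix ≈ 5.53 × 10⁶ mm⁴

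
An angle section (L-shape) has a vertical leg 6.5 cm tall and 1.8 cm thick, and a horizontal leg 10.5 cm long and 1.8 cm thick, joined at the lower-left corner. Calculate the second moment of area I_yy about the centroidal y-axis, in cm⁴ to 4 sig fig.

Decompose the section into non-overlapping parts with the origin at the bottom-left of its bounding rectangle.
Vertical leg: 1.8 × 6.5, A = 11.7 cm², x = 0.9 cm, Ī = 3.159 cm⁴.
Horizontal leg (remainder): 8.7 × 1.8, A = 15.66 cm², x = 6.15 cm, Ī = 98.7755 cm⁴.
Centroid: x̄ = ΣA·x / ΣA = 3.90493 cm.
Transfer each piece to the centroidal y-axis using Ī + A·d² with d = x − 3.90493:
  vertical leg: d = -3.00493 cm → contributes +108.806 cm⁴
  horizontal leg (remainder): d = 2.24507 cm → contributes +177.707 cm⁴
Total I = 286.513 cm⁴.

I_yy ≈ 286.5 cm⁴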